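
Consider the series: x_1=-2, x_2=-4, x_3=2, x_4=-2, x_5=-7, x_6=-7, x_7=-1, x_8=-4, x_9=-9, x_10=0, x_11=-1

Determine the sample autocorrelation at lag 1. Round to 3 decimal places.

-0.052

Mean x̄ = (-2 − 4 + 2 − 2 − 7 − 7 − 1 − 4 − 9 + 0 − 1)/11 = -3.1818
Numerator Σ_{t=1}^{10}(x_t−x̄)(x_{t+1}−x̄) = -5.9421
Denominator Σ(x_t−x̄)² = 113.6364
r_1 = -5.9421 / 113.6364 = -0.052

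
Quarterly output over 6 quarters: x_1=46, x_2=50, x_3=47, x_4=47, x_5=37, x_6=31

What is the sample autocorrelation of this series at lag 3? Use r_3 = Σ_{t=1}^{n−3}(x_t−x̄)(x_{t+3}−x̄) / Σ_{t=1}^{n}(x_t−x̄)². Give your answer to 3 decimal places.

-0.289

Mean x̄ = (46 + 50 + 47 + 47 + 37 + 31)/6 = 43.0000
Deviations from mean: 3.0000, 7.0000, 4.0000, 4.0000, -6.0000, -12.0000
Numerator Σ_{t=1}^{3}(x_t−x̄)(x_{t+3}−x̄) = -78.0000
Denominator Σ(x_t−x̄)² = 270.0000
r_3 = -78.0000 / 270.0000 = -0.289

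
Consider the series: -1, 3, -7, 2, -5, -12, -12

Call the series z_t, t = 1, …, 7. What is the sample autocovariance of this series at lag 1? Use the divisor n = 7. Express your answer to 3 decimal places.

Mean z̄ = (-1 + 3 − 7 + 2 − 5 − 12 − 12)/7 = -4.5714
Deviations: 3.5714, 7.5714, -2.4286, 6.5714, -0.4286, -7.4286, -7.4286
Σ_{t=1}^{6}(z_t−z̄)(z_{t+1}−z̄) = 48.2449
γ_1 = 48.2449 / 7 = 6.892

6.892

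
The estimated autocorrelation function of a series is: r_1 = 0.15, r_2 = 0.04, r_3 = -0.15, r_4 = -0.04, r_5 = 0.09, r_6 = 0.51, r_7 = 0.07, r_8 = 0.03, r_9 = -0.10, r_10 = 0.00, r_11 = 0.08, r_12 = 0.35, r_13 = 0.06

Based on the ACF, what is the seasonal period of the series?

6

The largest autocorrelation is r_6 = 0.51, with a weaker echo at lag 12 (0.35); the remaining lags stay at or below 0.15.
The dominant spike at lag 6 indicates a seasonal period of 6.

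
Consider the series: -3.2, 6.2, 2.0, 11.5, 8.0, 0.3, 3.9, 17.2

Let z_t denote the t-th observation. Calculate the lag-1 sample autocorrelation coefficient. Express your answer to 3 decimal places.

-0.127

Mean z̄ = (-3.2 + 6.2 + 2.0 + 11.5 + 8.0 + 0.3 + 3.9 + 17.2)/8 = 5.7375
Σ(z_t−z̄)(z_{t+1}−z̄) = (-4.1336) + (-1.7286) + (-21.5373) + (13.0377) + (-12.3023) + (9.9914) + (-21.0623) = -37.7352
Denominator Σ(z_t−z̄)² = 296.7188
r_1 = -37.7352 / 296.7188 = -0.127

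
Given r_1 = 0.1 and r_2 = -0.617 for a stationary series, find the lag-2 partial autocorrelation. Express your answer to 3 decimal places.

φ_{22} = (r_2 − r_1²) / (1 − r_1²)
r_1² = (0.1)² = 0.01
Numerator = -0.617 − 0.0100 = -0.6270; denominator = 1 − 0.0100 = 0.9900
φ_{22} = -0.6270 / 0.9900 = -0.633

-0.633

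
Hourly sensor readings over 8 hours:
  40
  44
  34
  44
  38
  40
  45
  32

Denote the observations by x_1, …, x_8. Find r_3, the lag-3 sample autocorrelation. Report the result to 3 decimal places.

Mean x̄ = (40 + 44 + 34 + 44 + 38 + 40 + 45 + 32)/8 = 39.6250
Deviations from mean: 0.3750, 4.3750, -5.6250, 4.3750, -1.6250, 0.3750, 5.3750, -7.6250
Σ(x_t−x̄)(x_{t+3}−x̄) = (1.6406) + (-7.1094) + (-2.1094) + (23.5156) + (12.3906) = 28.3281
Denominator Σ(x_t−x̄)² = 159.8750
r_3 = 28.3281 / 159.8750 = 0.177

0.177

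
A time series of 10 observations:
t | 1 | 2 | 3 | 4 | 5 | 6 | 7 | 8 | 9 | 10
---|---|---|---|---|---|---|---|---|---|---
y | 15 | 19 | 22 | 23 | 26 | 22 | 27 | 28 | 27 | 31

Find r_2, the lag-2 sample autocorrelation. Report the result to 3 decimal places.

Mean ȳ = (15 + 19 + 22 + 23 + 26 + 22 + 27 + 28 + 27 + 31)/10 = 24.0000
Numerator Σ_{t=1}^{8}(y_t−ȳ)(y_{t+2}−ȳ) = 56.0000
Denominator Σ(y_t−ȳ)² = 202.0000
r_2 = 56.0000 / 202.0000 = 0.277

0.277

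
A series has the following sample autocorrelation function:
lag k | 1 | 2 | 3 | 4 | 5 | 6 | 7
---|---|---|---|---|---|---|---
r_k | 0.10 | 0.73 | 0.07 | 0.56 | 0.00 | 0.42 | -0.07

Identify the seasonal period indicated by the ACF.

2

The largest autocorrelation is r_2 = 0.73, with weaker echoes at lags 4 (0.56) and 6 (0.42); the remaining lags stay at or below 0.10.
The dominant spike at lag 2 indicates a seasonal period of 2.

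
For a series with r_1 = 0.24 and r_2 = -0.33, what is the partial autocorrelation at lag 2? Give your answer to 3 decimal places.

φ_{22} = (r_2 − r_1²) / (1 − r_1²)
r_1² = (0.24)² = 0.0576
Numerator = -0.33 − 0.0576 = -0.3876; denominator = 1 − 0.0576 = 0.9424
φ_{22} = -0.3876 / 0.9424 = -0.411

-0.411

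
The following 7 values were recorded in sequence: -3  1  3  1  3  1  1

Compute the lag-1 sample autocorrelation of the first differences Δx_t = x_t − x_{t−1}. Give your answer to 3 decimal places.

First differences Δx: 4, 2, -2, 2, -2, 0
Mean of differences = 0.6667
Numerator Σ(Δx_t−Δx̄)(Δx_{t+1}−Δx̄) = -4.4444
Denominator Σ(Δx_t−Δx̄)² = 29.3333
r_1(Δx) = -4.4444 / 29.3333 = -0.152

-0.152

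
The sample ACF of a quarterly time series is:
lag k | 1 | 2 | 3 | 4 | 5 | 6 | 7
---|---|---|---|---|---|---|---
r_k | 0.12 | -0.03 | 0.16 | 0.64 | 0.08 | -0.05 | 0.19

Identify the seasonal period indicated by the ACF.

4

The largest autocorrelation is r_4 = 0.64; the remaining lags stay at or below 0.19.
The dominant spike at lag 4 indicates a seasonal period of 4.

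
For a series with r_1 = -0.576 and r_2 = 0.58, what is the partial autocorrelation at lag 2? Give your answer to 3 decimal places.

0.371

φ_{22} = (r_2 − r_1²) / (1 − r_1²)
r_1² = (-0.576)² = 0.331776
Numerator = 0.58 − 0.3318 = 0.2482; denominator = 1 − 0.3318 = 0.6682
φ_{22} = 0.2482 / 0.6682 = 0.371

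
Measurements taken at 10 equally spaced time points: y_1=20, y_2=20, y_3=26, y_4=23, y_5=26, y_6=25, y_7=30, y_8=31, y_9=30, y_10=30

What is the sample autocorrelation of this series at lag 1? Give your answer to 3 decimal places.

0.566

Mean ȳ = (20 + 20 + 26 + 23 + 26 + 25 + 30 + 31 + 30 + 30)/10 = 26.1000
Numerator Σ_{t=1}^{9}(y_t−ȳ)(y_{t+1}−ȳ) = 87.6900
Denominator Σ(y_t−ȳ)² = 154.9000
r_1 = 87.6900 / 154.9000 = 0.566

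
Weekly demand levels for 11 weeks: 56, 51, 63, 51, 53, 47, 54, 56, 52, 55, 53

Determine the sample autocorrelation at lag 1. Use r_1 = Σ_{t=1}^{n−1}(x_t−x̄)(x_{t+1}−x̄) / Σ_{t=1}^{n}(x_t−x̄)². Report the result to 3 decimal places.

Mean x̄ = (56 + 51 + 63 + 51 + 53 + 47 + 54 + 56 + 52 + 55 + 53)/11 = 53.7273
Numerator Σ_{t=1}^{10}(x_t−x̄)(x_{t+1}−x̄) = -58.1653
Denominator Σ(x_t−x̄)² = 162.1818
r_1 = -58.1653 / 162.1818 = -0.359

-0.359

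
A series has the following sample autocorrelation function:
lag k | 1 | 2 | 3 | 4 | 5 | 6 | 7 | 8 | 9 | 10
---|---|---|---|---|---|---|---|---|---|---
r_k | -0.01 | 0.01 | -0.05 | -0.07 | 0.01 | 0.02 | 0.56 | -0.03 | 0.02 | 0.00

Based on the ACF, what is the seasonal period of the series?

The largest autocorrelation is r_7 = 0.56; the remaining lags stay at or below 0.02.
The dominant spike at lag 7 indicates a seasonal period of 7.

7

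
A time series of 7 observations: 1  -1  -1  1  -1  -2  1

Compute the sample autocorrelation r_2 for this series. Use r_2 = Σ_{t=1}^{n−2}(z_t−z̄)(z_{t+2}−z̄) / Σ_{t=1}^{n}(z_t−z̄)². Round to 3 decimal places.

Mean z̄ = (1 − 1 − 1 + 1 − 1 − 2 + 1)/7 = -0.2857
Σ(z_t−z̄)(z_{t+2}−z̄) = (-0.9184) + (-0.9184) + (0.5102) + (-2.2041) + (-0.9184) = -4.4490
Denominator Σ(z_t−z̄)² = 9.4286
r_2 = -4.4490 / 9.4286 = -0.472

-0.472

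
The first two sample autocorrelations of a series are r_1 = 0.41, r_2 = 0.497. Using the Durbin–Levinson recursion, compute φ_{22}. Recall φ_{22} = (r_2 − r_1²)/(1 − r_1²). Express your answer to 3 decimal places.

0.395

φ_{22} = (r_2 − r_1²) / (1 − r_1²)
r_1² = (0.41)² = 0.1681
Numerator = 0.497 − 0.1681 = 0.3289; denominator = 1 − 0.1681 = 0.8319
φ_{22} = 0.3289 / 0.8319 = 0.395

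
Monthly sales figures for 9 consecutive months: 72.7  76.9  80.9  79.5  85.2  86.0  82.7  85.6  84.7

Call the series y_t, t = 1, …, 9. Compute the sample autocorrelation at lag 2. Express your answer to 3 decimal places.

0.178

Mean ȳ = (72.7 + 76.9 + 80.9 + 79.5 + 85.2 + 86.0 + 82.7 + 85.6 + 84.7)/9 = 81.5778
Numerator Σ_{t=1}^{7}(y_t−ȳ)(y_{t+2}−ȳ) = 29.4490
Denominator Σ(y_t−ȳ)² = 165.3356
r_2 = 29.4490 / 165.3356 = 0.178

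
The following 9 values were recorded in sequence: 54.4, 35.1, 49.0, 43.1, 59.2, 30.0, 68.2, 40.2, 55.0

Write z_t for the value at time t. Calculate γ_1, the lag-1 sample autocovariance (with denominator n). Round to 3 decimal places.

-103.325

Mean z̄ = (54.4 + 35.1 + 49.0 + 43.1 + 59.2 + 30.0 + 68.2 + 40.2 + 55.0)/9 = 48.2444
Σ_{t=1}^{8}(z_t−z̄)(z_{t+1}−z̄) = -929.9220
γ_1 = -929.9220 / 9 = -103.325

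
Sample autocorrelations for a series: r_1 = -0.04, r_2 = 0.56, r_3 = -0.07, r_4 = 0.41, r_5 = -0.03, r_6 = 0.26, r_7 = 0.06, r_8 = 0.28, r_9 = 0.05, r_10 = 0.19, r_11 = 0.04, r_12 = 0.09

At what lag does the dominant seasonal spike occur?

The largest autocorrelation is r_2 = 0.56, with weaker echoes at lags 4 (0.41), 6 (0.26), 8 (0.28) and 10 (0.19); the remaining lags stay at or below 0.09.
The dominant spike at lag 2 indicates a seasonal period of 2.

2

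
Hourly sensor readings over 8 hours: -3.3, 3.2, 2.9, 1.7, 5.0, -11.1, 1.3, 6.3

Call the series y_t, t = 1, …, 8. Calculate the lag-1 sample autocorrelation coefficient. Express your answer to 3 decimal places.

-0.241

Mean ȳ = (-3.3 + 3.2 + 2.9 + 1.7 + 5.0 − 11.1 + 1.3 + 6.3)/8 = 0.7500
Numerator Σ_{t=1}^{7}(y_t−ȳ)(y_{t+1}−ȳ) = -52.4025
Denominator Σ(y_t−ȳ)² = 217.5200
r_1 = -52.4025 / 217.5200 = -0.241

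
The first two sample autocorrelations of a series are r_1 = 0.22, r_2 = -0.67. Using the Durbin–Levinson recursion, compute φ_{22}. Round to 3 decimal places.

-0.755

φ_{22} = (r_2 − r_1²) / (1 − r_1²)
r_1² = (0.22)² = 0.0484
Numerator = -0.67 − 0.0484 = -0.7184; denominator = 1 − 0.0484 = 0.9516
φ_{22} = -0.7184 / 0.9516 = -0.755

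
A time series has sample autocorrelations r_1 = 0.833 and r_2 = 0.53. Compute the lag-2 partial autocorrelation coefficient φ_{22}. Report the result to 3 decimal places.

-0.535

φ_{22} = (r_2 − r_1²) / (1 − r_1²)
r_1² = (0.833)² = 0.693889
Numerator = 0.53 − 0.6939 = -0.1639; denominator = 1 − 0.6939 = 0.3061
φ_{22} = -0.1639 / 0.3061 = -0.535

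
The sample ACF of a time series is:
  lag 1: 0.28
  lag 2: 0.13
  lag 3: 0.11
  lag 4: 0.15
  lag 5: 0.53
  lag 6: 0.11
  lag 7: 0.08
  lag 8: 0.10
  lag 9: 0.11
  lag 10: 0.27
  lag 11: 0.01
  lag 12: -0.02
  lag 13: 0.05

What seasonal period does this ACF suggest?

5

The largest autocorrelation is r_5 = 0.53; the remaining lags stay at or below 0.28. The elevated value at lag 1 (0.28), dropping to 0.13 at lag 2, reflects decaying short-term dependence rather than seasonality.
The dominant spike at lag 5 indicates a seasonal period of 5.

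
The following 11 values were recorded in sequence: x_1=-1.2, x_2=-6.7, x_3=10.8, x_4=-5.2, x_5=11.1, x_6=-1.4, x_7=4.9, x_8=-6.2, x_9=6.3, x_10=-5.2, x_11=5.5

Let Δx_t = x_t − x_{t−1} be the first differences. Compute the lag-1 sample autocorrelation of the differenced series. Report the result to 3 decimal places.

First differences Δx: -5.5, 17.5, -16.0, 16.3, -12.5, 6.3, -11.1, 12.5, -11.5, 10.7
Mean of differences = 0.6700
Numerator Σ(Δx_t−Δx̄)(Δx_{t+1}−Δx̄) = -1396.4839
Denominator Σ(Δx_t−Δx̄)² = 1575.8410
r_1(Δx) = -1396.4839 / 1575.8410 = -0.886

-0.886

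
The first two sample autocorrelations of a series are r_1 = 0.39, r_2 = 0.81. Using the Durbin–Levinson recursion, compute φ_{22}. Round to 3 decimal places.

φ_{22} = (r_2 − r_1²) / (1 − r_1²)
r_1² = (0.39)² = 0.1521
Numerator = 0.81 − 0.1521 = 0.6579; denominator = 1 − 0.1521 = 0.8479
φ_{22} = 0.6579 / 0.8479 = 0.776

0.776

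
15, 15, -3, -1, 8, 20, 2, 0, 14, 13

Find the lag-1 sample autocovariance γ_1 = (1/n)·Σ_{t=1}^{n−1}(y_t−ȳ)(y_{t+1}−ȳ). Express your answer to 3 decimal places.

3.161

Mean ȳ = (15 + 15 − 3 − 1 + 8 + 20 + 2 + 0 + 14 + 13)/10 = 8.3000
Σ_{t=1}^{9}(y_t−ȳ)(y_{t+1}−ȳ) = 31.6100
γ_1 = 31.6100 / 10 = 3.161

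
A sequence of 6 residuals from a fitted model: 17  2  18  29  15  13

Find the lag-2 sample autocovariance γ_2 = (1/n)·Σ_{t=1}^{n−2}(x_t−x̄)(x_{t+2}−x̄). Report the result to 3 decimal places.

-36.037

Mean x̄ = (17 + 2 + 18 + 29 + 15 + 13)/6 = 15.6667
Σ_{t=1}^{4}(x_t−x̄)(x_{t+2}−x̄) = -216.2222
γ_2 = -216.2222 / 6 = -36.037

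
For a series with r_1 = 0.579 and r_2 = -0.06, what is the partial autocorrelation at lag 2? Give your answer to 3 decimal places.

φ_{22} = (r_2 − r_1²) / (1 − r_1²)
r_1² = (0.579)² = 0.335241
Numerator = -0.06 − 0.3352 = -0.3952; denominator = 1 − 0.3352 = 0.6648
φ_{22} = -0.3952 / 0.6648 = -0.595

-0.595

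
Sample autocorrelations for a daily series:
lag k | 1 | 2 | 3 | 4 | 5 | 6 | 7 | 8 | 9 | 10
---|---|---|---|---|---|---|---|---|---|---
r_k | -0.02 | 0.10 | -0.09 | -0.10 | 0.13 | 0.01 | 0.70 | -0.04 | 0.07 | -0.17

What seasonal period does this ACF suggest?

7

The largest autocorrelation is r_7 = 0.70; the remaining lags stay at or below 0.13.
The dominant spike at lag 7 indicates a seasonal period of 7.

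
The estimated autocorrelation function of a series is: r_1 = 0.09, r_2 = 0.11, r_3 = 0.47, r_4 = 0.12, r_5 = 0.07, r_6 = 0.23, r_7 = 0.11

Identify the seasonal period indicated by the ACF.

The largest autocorrelation is r_3 = 0.47, with a weaker echo at lag 6 (0.23); the remaining lags stay at or below 0.12.
The dominant spike at lag 3 indicates a seasonal period of 3.

3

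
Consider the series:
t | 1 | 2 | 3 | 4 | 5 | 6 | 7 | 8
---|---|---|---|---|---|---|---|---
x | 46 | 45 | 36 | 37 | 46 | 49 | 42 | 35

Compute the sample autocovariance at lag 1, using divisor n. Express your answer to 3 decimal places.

4.000

Mean x̄ = (46 + 45 + 36 + 37 + 46 + 49 + 42 + 35)/8 = 42.0000
Deviations: 4.0000, 3.0000, -6.0000, -5.0000, 4.0000, 7.0000, 0.0000, -7.0000
Σ_{t=1}^{7}(x_t−x̄)(x_{t+1}−x̄) = 32.0000
γ_1 = 32.0000 / 8 = 4.000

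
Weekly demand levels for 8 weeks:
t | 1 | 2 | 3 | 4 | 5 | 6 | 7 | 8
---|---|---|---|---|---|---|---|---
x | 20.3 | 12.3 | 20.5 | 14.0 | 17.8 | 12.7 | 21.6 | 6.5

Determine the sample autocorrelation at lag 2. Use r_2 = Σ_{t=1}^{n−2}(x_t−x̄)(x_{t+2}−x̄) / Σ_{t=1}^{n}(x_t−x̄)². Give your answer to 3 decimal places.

Mean x̄ = (20.3 + 12.3 + 20.5 + 14.0 + 17.8 + 12.7 + 21.6 + 6.5)/8 = 15.7125
Deviations from mean: 4.5875, -3.4125, 4.7875, -1.7125, 2.0875, -3.0125, 5.8875, -9.2125
Σ(x_t−x̄)(x_{t+2}−x̄) = (21.9627) + (5.8439) + (9.9939) + (5.1589) + (12.2902) + (27.7527) = 83.0022
Denominator Σ(x_t−x̄)² = 191.5088
r_2 = 83.0022 / 191.5088 = 0.433

0.433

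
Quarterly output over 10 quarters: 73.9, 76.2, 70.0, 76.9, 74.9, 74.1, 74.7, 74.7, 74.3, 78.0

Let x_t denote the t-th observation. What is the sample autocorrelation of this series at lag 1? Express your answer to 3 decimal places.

Mean x̄ = (73.9 + 76.2 + 70.0 + 76.9 + 74.9 + 74.1 + 74.7 + 74.7 + 74.3 + 78.0)/10 = 74.7700
Numerator Σ_{t=1}^{9}(x_t−x̄)(x_{t+1}−x̄) = -19.4689
Denominator Σ(x_t−x̄)² = 41.2210
r_1 = -19.4689 / 41.2210 = -0.472

-0.472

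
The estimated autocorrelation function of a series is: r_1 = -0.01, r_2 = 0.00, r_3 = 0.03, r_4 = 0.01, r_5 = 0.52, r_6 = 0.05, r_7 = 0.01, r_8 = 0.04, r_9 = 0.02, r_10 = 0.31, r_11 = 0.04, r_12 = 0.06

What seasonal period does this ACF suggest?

The largest autocorrelation is r_5 = 0.52, with a weaker echo at lag 10 (0.31); the remaining lags stay at or below 0.06.
The dominant spike at lag 5 indicates a seasonal period of 5.

5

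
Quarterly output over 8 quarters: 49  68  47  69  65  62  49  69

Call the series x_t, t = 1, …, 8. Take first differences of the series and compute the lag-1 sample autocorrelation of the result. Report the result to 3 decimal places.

First differences Δx: 19, -21, 22, -4, -3, -13, 20
Mean of differences = 2.8571
Numerator Σ(Δx_t−Δx̄)(Δx_{t+1}−Δx̄) = -1111.8776
Denominator Σ(Δx_t−Δx̄)² = 1822.8571
r_1(Δx) = -1111.8776 / 1822.8571 = -0.610

-0.610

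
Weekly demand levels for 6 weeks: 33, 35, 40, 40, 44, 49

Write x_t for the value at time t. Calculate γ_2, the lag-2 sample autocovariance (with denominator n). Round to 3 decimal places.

Mean x̄ = (33 + 35 + 40 + 40 + 44 + 49)/6 = 40.1667
Σ_{t=1}^{4}(x_t−x̄)(x_{t+2}−x̄) = -0.0556
γ_2 = -0.0556 / 6 = -0.009

-0.009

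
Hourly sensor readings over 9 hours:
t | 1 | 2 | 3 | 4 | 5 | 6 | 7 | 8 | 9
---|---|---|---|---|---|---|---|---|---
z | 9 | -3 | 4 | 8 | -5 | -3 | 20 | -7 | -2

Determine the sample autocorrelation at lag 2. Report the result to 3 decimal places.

Mean z̄ = (9 − 3 + 4 + 8 − 5 − 3 + 20 − 7 − 2)/9 = 2.3333
Σ(z_t−z̄)(z_{t+2}−z̄) = (11.1111) + (-30.2222) + (-12.2222) + (-30.2222) + (-129.5556) + (49.7778) + (-76.5556) = -217.8889
Denominator Σ(z_t−z̄)² = 608.0000
r_2 = -217.8889 / 608.0000 = -0.358

-0.358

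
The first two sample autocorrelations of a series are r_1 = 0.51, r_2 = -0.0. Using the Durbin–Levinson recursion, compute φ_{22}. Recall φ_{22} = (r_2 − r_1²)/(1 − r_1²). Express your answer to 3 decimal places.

φ_{22} = (r_2 − r_1²) / (1 − r_1²)
r_1² = (0.51)² = 0.2601
Numerator = -0.0 − 0.2601 = -0.2601; denominator = 1 − 0.2601 = 0.7399
φ_{22} = -0.2601 / 0.7399 = -0.352

-0.352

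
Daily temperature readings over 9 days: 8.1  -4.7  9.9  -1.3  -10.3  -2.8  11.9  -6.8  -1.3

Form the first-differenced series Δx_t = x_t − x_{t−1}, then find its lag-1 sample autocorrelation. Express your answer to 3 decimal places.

First differences Δx: -12.8, 14.6, -11.2, -9.0, 7.5, 14.7, -18.7, 5.5
Mean of differences = -1.1750
Numerator Σ(Δx_t−Δx̄)(Δx_{t+1}−Δx̄) = -588.4381
Denominator Σ(Δx_t−Δx̄)² = 1224.6750
r_1(Δx) = -588.4381 / 1224.6750 = -0.480

-0.480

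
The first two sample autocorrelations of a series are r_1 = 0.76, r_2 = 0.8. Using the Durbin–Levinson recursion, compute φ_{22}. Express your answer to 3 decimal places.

φ_{22} = (r_2 − r_1²) / (1 − r_1²)
r_1² = (0.76)² = 0.5776
Numerator = 0.8 − 0.5776 = 0.2224; denominator = 1 − 0.5776 = 0.4224
φ_{22} = 0.2224 / 0.4224 = 0.527

0.527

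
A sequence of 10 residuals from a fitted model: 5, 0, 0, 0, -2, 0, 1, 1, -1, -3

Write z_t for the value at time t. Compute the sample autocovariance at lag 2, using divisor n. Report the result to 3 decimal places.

-0.602

Mean z̄ = (5 + 0 + 0 + 0 − 2 + 0 + 1 + 1 − 1 − 3)/10 = 0.1000
Σ_{t=1}^{8}(z_t−z̄)(z_{t+2}−z̄) = -6.0200
γ_2 = -6.0200 / 10 = -0.602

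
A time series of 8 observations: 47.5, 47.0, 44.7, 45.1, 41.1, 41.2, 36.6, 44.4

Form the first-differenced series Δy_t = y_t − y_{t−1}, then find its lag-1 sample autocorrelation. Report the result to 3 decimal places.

-0.419

First differences Δy: -0.5, -2.3, 0.4, -4.0, 0.1, -4.6, 7.8
Mean of differences = -0.4429
Numerator Σ(Δy_t−Δȳ)(Δy_{t+1}−Δȳ) = -42.9118
Denominator Σ(Δy_t−Δȳ)² = 102.3371
r_1(Δy) = -42.9118 / 102.3371 = -0.419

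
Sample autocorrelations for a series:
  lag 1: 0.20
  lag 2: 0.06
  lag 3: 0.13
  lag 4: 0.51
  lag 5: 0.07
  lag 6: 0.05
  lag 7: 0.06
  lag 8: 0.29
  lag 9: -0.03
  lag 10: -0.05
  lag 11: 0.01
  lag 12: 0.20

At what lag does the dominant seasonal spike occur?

The largest autocorrelation is r_4 = 0.51, with a weaker echo at lag 8 (0.29); the remaining lags stay at or below 0.20. The elevated value at lag 1 (0.20), dropping to 0.06 at lag 2, reflects decaying short-term dependence rather than seasonality.
The dominant spike at lag 4 indicates a seasonal period of 4.

4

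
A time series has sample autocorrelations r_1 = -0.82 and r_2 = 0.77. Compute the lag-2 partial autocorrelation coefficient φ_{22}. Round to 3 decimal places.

0.298

φ_{22} = (r_2 − r_1²) / (1 − r_1²)
r_1² = (-0.82)² = 0.6724
Numerator = 0.77 − 0.6724 = 0.0976; denominator = 1 − 0.6724 = 0.3276
φ_{22} = 0.0976 / 0.3276 = 0.298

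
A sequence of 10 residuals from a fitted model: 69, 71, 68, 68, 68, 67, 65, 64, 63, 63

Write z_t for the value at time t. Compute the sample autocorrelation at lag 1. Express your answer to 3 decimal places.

0.708

Mean z̄ = (69 + 71 + 68 + 68 + 68 + 67 + 65 + 64 + 63 + 63)/10 = 66.6000
Numerator Σ_{t=1}^{9}(z_t−z̄)(z_{t+1}−z̄) = 47.0400
Denominator Σ(z_t−z̄)² = 66.4000
r_1 = 47.0400 / 66.4000 = 0.708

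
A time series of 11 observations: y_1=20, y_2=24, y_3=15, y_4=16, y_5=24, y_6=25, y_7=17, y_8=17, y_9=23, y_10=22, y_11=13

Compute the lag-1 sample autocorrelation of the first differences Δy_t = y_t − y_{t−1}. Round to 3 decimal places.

First differences Δy: 4, -9, 1, 8, 1, -8, 0, 6, -1, -9
Mean of differences = -0.7000
Numerator Σ(Δy_t−Δȳ)(Δy_{t+1}−Δȳ) = -35.8900
Denominator Σ(Δy_t−Δȳ)² = 340.1000
r_1(Δy) = -35.8900 / 340.1000 = -0.106

-0.106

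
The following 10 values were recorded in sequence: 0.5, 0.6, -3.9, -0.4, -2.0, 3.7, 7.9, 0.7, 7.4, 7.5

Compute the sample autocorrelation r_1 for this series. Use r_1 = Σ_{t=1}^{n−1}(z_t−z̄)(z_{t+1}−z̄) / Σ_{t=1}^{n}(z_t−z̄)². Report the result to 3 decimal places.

Mean z̄ = (0.5 + 0.6 − 3.9 − 0.4 − 2.0 + 3.7 + 7.9 + 0.7 + 7.4 + 7.5)/10 = 2.2000
Numerator Σ_{t=1}^{9}(z_t−z̄)(z_{t+1}−z̄) = 52.7200
Denominator Σ(z_t−z̄)² = 159.1800
r_1 = 52.7200 / 159.1800 = 0.331

0.331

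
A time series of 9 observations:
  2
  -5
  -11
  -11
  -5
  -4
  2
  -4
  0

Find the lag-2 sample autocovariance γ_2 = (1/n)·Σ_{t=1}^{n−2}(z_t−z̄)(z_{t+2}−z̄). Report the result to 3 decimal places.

-1.111

Mean z̄ = (2 − 5 − 11 − 11 − 5 − 4 + 2 − 4 + 0)/9 = -4.0000
Σ_{t=1}^{7}(z_t−z̄)(z_{t+2}−z̄) = -10.0000
γ_2 = -10.0000 / 9 = -1.111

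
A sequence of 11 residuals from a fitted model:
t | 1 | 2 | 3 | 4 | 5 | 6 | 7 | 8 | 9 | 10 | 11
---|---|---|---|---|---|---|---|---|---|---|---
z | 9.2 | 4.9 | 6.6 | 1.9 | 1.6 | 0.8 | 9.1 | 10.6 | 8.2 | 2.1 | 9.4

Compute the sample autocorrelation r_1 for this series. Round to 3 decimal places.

Mean z̄ = (9.2 + 4.9 + 6.6 + 1.9 + 1.6 + 0.8 + 9.1 + 10.6 + 8.2 + 2.1 + 9.4)/11 = 5.8545
Numerator Σ_{t=1}^{10}(z_t−z̄)(z_{t+1}−z̄) = 19.4861
Denominator Σ(z_t−z̄)² = 137.1673
r_1 = 19.4861 / 137.1673 = 0.142

0.142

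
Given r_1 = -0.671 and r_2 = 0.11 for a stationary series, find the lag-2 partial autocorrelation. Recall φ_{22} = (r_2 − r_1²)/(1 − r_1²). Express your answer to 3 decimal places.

-0.619

φ_{22} = (r_2 − r_1²) / (1 − r_1²)
r_1² = (-0.671)² = 0.450241
Numerator = 0.11 − 0.4502 = -0.3402; denominator = 1 − 0.4502 = 0.5498
φ_{22} = -0.3402 / 0.5498 = -0.619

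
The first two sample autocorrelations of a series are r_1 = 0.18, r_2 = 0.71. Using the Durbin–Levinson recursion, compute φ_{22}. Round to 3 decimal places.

φ_{22} = (r_2 − r_1²) / (1 − r_1²)
r_1² = (0.18)² = 0.0324
Numerator = 0.71 − 0.0324 = 0.6776; denominator = 1 − 0.0324 = 0.9676
φ_{22} = 0.6776 / 0.9676 = 0.700

0.700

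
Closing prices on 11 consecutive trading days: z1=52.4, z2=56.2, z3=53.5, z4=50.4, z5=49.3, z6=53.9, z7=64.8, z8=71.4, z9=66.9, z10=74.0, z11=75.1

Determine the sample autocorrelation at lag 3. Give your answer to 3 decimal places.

Mean z̄ = (52.4 + 56.2 + 53.5 + 50.4 + 49.3 + 53.9 + 64.8 + 71.4 + 66.9 + 74.0 + 75.1)/11 = 60.7182
Numerator Σ_{t=1}^{8}(z_t−z̄)(z_{t+3}−z̄) = 188.2381
Denominator Σ(z_t−z̄)² = 977.2564
r_3 = 188.2381 / 977.2564 = 0.193

0.193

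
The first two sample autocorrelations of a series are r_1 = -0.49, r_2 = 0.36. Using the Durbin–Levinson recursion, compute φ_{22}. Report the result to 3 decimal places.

0.158

φ_{22} = (r_2 − r_1²) / (1 − r_1²)
r_1² = (-0.49)² = 0.2401
Numerator = 0.36 − 0.2401 = 0.1199; denominator = 1 − 0.2401 = 0.7599
φ_{22} = 0.1199 / 0.7599 = 0.158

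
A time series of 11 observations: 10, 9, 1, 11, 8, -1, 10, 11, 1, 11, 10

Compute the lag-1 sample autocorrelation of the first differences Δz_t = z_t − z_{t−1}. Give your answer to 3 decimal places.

First differences Δz: -1, -8, 10, -3, -9, 11, 1, -10, 10, -1
Mean of differences = 0.0000
Numerator Σ(Δz_t−Δz̄)(Δz_{t+1}−Δz̄) = -283.0000
Denominator Σ(Δz_t−Δz̄)² = 578.0000
r_1(Δz) = -283.0000 / 578.0000 = -0.490

-0.490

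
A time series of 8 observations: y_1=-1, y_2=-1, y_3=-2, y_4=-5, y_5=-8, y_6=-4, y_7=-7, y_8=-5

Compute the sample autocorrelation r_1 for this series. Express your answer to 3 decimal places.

Mean ȳ = (-1 − 1 − 2 − 5 − 8 − 4 − 7 − 5)/8 = -4.1250
Deviations from mean: 3.1250, 3.1250, 2.1250, -0.8750, -3.8750, 0.1250, -2.8750, -0.8750
Numerator Σ_{t=1}^{7}(y_t−ȳ)(y_{t+1}−ȳ) = 19.6094
Denominator Σ(y_t−ȳ)² = 48.8750
r_1 = 19.6094 / 48.8750 = 0.401

0.401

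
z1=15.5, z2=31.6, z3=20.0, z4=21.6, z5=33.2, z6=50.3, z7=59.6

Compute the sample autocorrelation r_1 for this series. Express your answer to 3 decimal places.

0.405

Mean z̄ = (15.5 + 31.6 + 20.0 + 21.6 + 33.2 + 50.3 + 59.6)/7 = 33.1143
Deviations from mean: -17.6143, -1.5143, -13.1143, -11.5143, 0.0857, 17.1857, 26.4857
Σ(z_t−z̄)(z_{t+1}−z̄) = (26.6731) + (19.8588) + (151.0016) + (-0.9869) + (1.4731) + (455.1759) = 653.1955
Denominator Σ(z_t−z̄)² = 1613.9686
r_1 = 653.1955 / 1613.9686 = 0.405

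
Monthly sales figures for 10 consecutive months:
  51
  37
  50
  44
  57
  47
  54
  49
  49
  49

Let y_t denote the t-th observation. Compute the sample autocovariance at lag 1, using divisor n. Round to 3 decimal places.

Mean ȳ = (51 + 37 + 50 + 44 + 57 + 47 + 54 + 49 + 49 + 49)/10 = 48.7000
Σ_{t=1}^{9}(y_t−ȳ)(y_{t+1}−ȳ) = -108.5900
γ_1 = -108.5900 / 10 = -10.859

-10.859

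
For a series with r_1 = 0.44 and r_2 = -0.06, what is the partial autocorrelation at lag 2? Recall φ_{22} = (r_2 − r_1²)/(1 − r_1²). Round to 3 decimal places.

-0.314

φ_{22} = (r_2 − r_1²) / (1 − r_1²)
r_1² = (0.44)² = 0.1936
Numerator = -0.06 − 0.1936 = -0.2536; denominator = 1 − 0.1936 = 0.8064
φ_{22} = -0.2536 / 0.8064 = -0.314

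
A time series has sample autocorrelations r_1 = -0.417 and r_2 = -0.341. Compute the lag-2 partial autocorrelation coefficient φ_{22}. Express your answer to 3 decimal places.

-0.623

φ_{22} = (r_2 − r_1²) / (1 − r_1²)
r_1² = (-0.417)² = 0.173889
Numerator = -0.341 − 0.1739 = -0.5149; denominator = 1 − 0.1739 = 0.8261
φ_{22} = -0.5149 / 0.8261 = -0.623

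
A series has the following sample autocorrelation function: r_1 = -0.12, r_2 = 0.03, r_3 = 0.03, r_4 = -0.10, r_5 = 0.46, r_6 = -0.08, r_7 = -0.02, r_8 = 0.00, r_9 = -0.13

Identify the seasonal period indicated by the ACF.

5

The largest autocorrelation is r_5 = 0.46; the remaining lags stay at or below 0.03.
The dominant spike at lag 5 indicates a seasonal period of 5.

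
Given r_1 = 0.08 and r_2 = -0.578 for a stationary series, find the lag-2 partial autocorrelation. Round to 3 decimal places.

-0.588

φ_{22} = (r_2 − r_1²) / (1 − r_1²)
r_1² = (0.08)² = 0.0064
Numerator = -0.578 − 0.0064 = -0.5844; denominator = 1 − 0.0064 = 0.9936
φ_{22} = -0.5844 / 0.9936 = -0.588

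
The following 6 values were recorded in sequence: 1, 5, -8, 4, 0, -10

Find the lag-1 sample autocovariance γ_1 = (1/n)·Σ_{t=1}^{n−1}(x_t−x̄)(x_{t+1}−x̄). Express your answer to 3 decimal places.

-11.241

Mean x̄ = (1 + 5 − 8 + 4 + 0 − 10)/6 = -1.3333
Σ_{t=1}^{5}(x_t−x̄)(x_{t+1}−x̄) = -67.4444
γ_1 = -67.4444 / 6 = -11.241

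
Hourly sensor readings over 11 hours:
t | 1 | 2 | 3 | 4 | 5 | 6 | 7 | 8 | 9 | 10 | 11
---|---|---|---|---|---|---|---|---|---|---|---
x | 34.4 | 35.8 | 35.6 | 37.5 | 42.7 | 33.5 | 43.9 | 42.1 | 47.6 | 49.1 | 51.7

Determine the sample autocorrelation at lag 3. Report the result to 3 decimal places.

Mean x̄ = (34.4 + 35.8 + 35.6 + 37.5 + 42.7 + 33.5 + 43.9 + 42.1 + 47.6 + 49.1 + 51.7)/11 = 41.2636
Numerator Σ_{t=1}^{8}(x_t−x̄)(x_{t+3}−x̄) = 33.4288
Denominator Σ(x_t−x̄)² = 403.6655
r_3 = 33.4288 / 403.6655 = 0.083

0.083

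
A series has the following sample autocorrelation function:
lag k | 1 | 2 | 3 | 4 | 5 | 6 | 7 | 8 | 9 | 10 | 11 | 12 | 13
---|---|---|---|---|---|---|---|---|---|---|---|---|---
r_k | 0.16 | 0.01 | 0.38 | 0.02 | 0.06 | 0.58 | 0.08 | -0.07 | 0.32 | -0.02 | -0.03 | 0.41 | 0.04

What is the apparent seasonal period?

6

The largest autocorrelation is r_6 = 0.58, with a weaker echo at lag 12 (0.41); the remaining lags stay at or below 0.38.
The dominant spike at lag 6 indicates a seasonal period of 6.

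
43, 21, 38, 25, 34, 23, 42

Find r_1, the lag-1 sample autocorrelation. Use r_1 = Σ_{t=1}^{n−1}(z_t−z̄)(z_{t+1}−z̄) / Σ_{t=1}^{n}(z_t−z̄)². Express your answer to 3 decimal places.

Mean z̄ = (43 + 21 + 38 + 25 + 34 + 23 + 42)/7 = 32.2857
Σ(z_t−z̄)(z_{t+1}−z̄) = (-120.9184) + (-64.4898) + (-41.6327) + (-12.4898) + (-15.9184) + (-90.2041) = -345.6531
Denominator Σ(z_t−z̄)² = 511.4286
r_1 = -345.6531 / 511.4286 = -0.676

-0.676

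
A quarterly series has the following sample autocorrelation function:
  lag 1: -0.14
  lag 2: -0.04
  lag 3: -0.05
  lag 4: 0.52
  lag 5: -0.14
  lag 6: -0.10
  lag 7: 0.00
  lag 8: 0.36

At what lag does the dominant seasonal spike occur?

4

The largest autocorrelation is r_4 = 0.52, with a weaker echo at lag 8 (0.36); the remaining lags stay at or below 0.00.
The dominant spike at lag 4 indicates a seasonal period of 4.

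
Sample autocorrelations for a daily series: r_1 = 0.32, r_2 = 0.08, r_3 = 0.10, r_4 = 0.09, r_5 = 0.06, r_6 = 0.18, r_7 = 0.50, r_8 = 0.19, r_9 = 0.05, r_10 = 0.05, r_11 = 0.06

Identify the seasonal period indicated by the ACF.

The largest autocorrelation is r_7 = 0.50; the remaining lags stay at or below 0.32. The elevated value at lag 1 (0.32), dropping to 0.08 at lag 2, reflects decaying short-term dependence rather than seasonality.
The dominant spike at lag 7 indicates a seasonal period of 7.

7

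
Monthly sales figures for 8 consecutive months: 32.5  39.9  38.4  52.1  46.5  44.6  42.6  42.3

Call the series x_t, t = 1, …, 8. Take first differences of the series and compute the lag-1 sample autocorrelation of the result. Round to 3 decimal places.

-0.367

First differences Δx: 7.4, -1.5, 13.7, -5.6, -1.9, -2.0, -0.3
Mean of differences = 1.4000
Numerator Σ(Δx_t−Δx̄)(Δx_{t+1}−Δx̄) = -99.0700
Denominator Σ(Δx_t−Δx̄)² = 270.0400
r_1(Δx) = -99.0700 / 270.0400 = -0.367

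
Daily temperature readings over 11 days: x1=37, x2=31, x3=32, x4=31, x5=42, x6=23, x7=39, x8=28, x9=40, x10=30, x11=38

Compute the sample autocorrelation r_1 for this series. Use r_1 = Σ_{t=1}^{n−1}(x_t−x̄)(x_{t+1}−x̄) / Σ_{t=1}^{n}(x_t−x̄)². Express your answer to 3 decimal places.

Mean x̄ = (37 + 31 + 32 + 31 + 42 + 23 + 39 + 28 + 40 + 30 + 38)/11 = 33.7273
Numerator Σ_{t=1}^{10}(x_t−x̄)(x_{t+1}−x̄) = -272.8017
Denominator Σ(x_t−x̄)² = 344.1818
r_1 = -272.8017 / 344.1818 = -0.793

-0.793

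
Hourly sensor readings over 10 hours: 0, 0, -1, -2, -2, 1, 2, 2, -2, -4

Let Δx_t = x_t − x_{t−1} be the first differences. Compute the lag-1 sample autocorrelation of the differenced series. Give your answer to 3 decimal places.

0.361

First differences Δx: 0, -1, -1, 0, 3, 1, 0, -4, -2
Mean of differences = -0.4444
Numerator Σ(Δx_t−Δx̄)(Δx_{t+1}−Δx̄) = 10.9136
Denominator Σ(Δx_t−Δx̄)² = 30.2222
r_1(Δx) = 10.9136 / 30.2222 = 0.361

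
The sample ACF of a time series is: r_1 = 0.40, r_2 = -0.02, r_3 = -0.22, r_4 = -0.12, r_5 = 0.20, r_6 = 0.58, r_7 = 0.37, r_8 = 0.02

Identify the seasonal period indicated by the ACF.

The largest autocorrelation is r_6 = 0.58; the remaining lags stay at or below 0.40.
The dominant spike at lag 6 indicates a seasonal period of 6.

6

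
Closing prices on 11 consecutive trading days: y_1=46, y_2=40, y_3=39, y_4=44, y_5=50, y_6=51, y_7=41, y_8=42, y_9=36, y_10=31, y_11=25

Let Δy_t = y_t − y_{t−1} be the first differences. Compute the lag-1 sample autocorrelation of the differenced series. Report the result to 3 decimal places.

0.189

First differences Δy: -6, -1, 5, 6, 1, -10, 1, -6, -5, -6
Mean of differences = -2.1000
Numerator Σ(Δy_t−Δȳ)(Δy_{t+1}−Δȳ) = 47.6900
Denominator Σ(Δy_t−Δȳ)² = 252.9000
r_1(Δy) = 47.6900 / 252.9000 = 0.189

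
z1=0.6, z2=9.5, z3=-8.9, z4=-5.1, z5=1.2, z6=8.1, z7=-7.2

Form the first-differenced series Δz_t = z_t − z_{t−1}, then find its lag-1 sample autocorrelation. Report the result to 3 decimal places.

First differences Δz: 8.9, -18.4, 3.8, 6.3, 6.9, -15.3
Mean of differences = -1.3000
Numerator Σ(Δz_t−Δz̄)(Δz_{t+1}−Δz̄) = -275.3500
Denominator Σ(Δz_t−Δz̄)² = 743.4600
r_1(Δz) = -275.3500 / 743.4600 = -0.370

-0.370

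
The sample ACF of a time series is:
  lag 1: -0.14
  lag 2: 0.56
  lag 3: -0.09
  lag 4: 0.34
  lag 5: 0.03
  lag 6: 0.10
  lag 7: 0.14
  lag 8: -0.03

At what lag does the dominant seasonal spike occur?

The largest autocorrelation is r_2 = 0.56, with a weaker echo at lag 4 (0.34); the remaining lags stay at or below 0.14.
The dominant spike at lag 2 indicates a seasonal period of 2.

2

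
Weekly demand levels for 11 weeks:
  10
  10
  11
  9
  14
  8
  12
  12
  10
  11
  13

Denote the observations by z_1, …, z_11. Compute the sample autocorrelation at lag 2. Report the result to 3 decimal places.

0.158

Mean z̄ = (10 + 10 + 11 + 9 + 14 + 8 + 12 + 12 + 10 + 11 + 13)/11 = 10.9091
Numerator Σ_{t=1}^{9}(z_t−z̄)(z_{t+2}−z̄) = 4.8926
Denominator Σ(z_t−z̄)² = 30.9091
r_2 = 4.8926 / 30.9091 = 0.158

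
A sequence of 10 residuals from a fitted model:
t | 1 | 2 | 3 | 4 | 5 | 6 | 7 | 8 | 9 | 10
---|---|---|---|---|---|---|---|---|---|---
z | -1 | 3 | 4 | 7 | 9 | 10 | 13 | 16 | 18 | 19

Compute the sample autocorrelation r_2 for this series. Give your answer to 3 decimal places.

Mean z̄ = (-1 + 3 + 4 + 7 + 9 + 10 + 13 + 16 + 18 + 19)/10 = 9.8000
Numerator Σ_{t=1}^{8}(z_t−z̄)(z_{t+2}−z̄) = 167.7200
Denominator Σ(z_t−z̄)² = 405.6000
r_2 = 167.7200 / 405.6000 = 0.414

0.414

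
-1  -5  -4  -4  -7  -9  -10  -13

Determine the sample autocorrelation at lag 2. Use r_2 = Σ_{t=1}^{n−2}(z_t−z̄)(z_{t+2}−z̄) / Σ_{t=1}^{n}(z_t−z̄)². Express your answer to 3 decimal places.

Mean z̄ = (-1 − 5 − 4 − 4 − 7 − 9 − 10 − 13)/8 = -6.6250
Deviations from mean: 5.6250, 1.6250, 2.6250, 2.6250, -0.3750, -2.3750, -3.3750, -6.3750
Σ(z_t−z̄)(z_{t+2}−z̄) = (14.7656) + (4.2656) + (-0.9844) + (-6.2344) + (1.2656) + (15.1406) = 28.2188
Denominator Σ(z_t−z̄)² = 105.8750
r_2 = 28.2188 / 105.8750 = 0.267

0.267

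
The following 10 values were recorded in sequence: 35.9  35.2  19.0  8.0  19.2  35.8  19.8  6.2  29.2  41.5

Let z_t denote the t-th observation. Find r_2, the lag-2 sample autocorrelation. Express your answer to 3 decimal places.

Mean z̄ = (35.9 + 35.2 + 19.0 + 8.0 + 19.2 + 35.8 + 19.8 + 6.2 + 29.2 + 41.5)/10 = 24.9800
Numerator Σ_{t=1}^{8}(z_t−z̄)(z_{t+2}−z̄) = -893.3608
Denominator Σ(z_t−z̄)² = 1368.4960
r_2 = -893.3608 / 1368.4960 = -0.653

-0.653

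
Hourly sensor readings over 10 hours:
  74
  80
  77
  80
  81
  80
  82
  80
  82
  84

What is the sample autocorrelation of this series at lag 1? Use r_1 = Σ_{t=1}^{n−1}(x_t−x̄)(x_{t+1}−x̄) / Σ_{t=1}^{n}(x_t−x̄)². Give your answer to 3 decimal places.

Mean x̄ = (74 + 80 + 77 + 80 + 81 + 80 + 82 + 80 + 82 + 84)/10 = 80.0000
Numerator Σ_{t=1}^{9}(x_t−x̄)(x_{t+1}−x̄) = 8.0000
Denominator Σ(x_t−x̄)² = 70.0000
r_1 = 8.0000 / 70.0000 = 0.114

0.114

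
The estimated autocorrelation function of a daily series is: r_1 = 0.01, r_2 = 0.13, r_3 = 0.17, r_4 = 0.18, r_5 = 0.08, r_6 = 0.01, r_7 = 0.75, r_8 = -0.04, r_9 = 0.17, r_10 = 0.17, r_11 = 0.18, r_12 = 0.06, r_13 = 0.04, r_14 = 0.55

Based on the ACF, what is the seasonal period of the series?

The largest autocorrelation is r_7 = 0.75, with a weaker echo at lag 14 (0.55); the remaining lags stay at or below 0.18.
The dominant spike at lag 7 indicates a seasonal period of 7.

7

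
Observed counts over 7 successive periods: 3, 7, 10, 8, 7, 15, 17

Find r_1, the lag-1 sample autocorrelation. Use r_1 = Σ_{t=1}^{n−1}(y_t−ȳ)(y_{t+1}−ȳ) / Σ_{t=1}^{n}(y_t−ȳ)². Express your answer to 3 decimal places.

Mean ȳ = (3 + 7 + 10 + 8 + 7 + 15 + 17)/7 = 9.5714
Numerator Σ_{t=1}^{6}(y_t−ȳ)(y_{t+1}−ȳ) = 45.5306
Denominator Σ(y_t−ȳ)² = 143.7143
r_1 = 45.5306 / 143.7143 = 0.317

0.317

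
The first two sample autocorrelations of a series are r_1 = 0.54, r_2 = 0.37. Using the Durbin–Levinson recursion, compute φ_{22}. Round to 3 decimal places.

0.111

φ_{22} = (r_2 − r_1²) / (1 − r_1²)
r_1² = (0.54)² = 0.2916
Numerator = 0.37 − 0.2916 = 0.0784; denominator = 1 − 0.2916 = 0.7084
φ_{22} = 0.0784 / 0.7084 = 0.111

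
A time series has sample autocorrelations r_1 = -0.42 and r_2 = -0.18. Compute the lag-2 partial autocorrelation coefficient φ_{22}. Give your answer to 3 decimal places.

φ_{22} = (r_2 − r_1²) / (1 − r_1²)
r_1² = (-0.42)² = 0.1764
Numerator = -0.18 − 0.1764 = -0.3564; denominator = 1 − 0.1764 = 0.8236
φ_{22} = -0.3564 / 0.8236 = -0.433

-0.433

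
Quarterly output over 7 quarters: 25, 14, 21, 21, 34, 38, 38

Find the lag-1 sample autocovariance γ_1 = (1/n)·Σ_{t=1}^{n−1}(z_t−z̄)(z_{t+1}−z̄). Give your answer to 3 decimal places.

Mean z̄ = (25 + 14 + 21 + 21 + 34 + 38 + 38)/7 = 27.2857
Deviations: -2.2857, -13.2857, -6.2857, -6.2857, 6.7143, 10.7143, 10.7143
Σ_{t=1}^{6}(z_t−z̄)(z_{t+1}−z̄) = 297.9184
γ_1 = 297.9184 / 7 = 42.560

42.560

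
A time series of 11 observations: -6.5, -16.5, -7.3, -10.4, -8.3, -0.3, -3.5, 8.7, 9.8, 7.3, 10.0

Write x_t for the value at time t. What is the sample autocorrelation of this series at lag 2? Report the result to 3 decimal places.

0.484

Mean x̄ = (-6.5 − 16.5 − 7.3 − 10.4 − 8.3 − 0.3 − 3.5 + 8.7 + 9.8 + 7.3 + 10.0)/11 = -1.5455
Numerator Σ_{t=1}^{9}(x_t−x̄)(x_{t+2}−x̄) = 414.1695
Denominator Σ(x_t−x̄)² = 855.9273
r_2 = 414.1695 / 855.9273 = 0.484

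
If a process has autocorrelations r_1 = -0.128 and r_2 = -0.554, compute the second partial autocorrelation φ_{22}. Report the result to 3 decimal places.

φ_{22} = (r_2 − r_1²) / (1 − r_1²)
r_1² = (-0.128)² = 0.016384
Numerator = -0.554 − 0.0164 = -0.5704; denominator = 1 − 0.0164 = 0.9836
φ_{22} = -0.5704 / 0.9836 = -0.580

-0.580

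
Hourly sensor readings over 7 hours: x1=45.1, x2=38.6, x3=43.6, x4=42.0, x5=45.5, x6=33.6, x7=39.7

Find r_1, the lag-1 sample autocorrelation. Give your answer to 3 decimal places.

Mean x̄ = (45.1 + 38.6 + 43.6 + 42.0 + 45.5 + 33.6 + 39.7)/7 = 41.1571
Deviations from mean: 3.9429, -2.5571, 2.4429, 0.8429, 4.3429, -7.5571, -1.4571
Numerator Σ_{t=1}^{6}(x_t−x̄)(x_{t+1}−x̄) = -32.4176
Denominator Σ(x_t−x̄)² = 106.8571
r_1 = -32.4176 / 106.8571 = -0.303

-0.303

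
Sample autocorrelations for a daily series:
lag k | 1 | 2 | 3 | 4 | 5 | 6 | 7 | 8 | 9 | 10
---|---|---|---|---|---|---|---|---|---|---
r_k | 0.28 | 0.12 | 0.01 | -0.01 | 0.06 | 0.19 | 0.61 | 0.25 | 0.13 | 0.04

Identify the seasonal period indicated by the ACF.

7

The largest autocorrelation is r_7 = 0.61; the remaining lags stay at or below 0.28. The elevated value at lag 1 (0.28), dropping to 0.12 at lag 2, reflects decaying short-term dependence rather than seasonality.
The dominant spike at lag 7 indicates a seasonal period of 7.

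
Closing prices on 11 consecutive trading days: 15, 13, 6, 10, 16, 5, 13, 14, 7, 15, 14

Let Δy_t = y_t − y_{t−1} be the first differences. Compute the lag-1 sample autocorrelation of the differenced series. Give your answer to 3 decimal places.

First differences Δy: -2, -7, 4, 6, -11, 8, 1, -7, 8, -1
Mean of differences = -0.1000
Numerator Σ(Δy_t−Δȳ)(Δy_{t+1}−Δȳ) = -206.8100
Denominator Σ(Δy_t−Δȳ)² = 404.9000
r_1(Δy) = -206.8100 / 404.9000 = -0.511

-0.511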